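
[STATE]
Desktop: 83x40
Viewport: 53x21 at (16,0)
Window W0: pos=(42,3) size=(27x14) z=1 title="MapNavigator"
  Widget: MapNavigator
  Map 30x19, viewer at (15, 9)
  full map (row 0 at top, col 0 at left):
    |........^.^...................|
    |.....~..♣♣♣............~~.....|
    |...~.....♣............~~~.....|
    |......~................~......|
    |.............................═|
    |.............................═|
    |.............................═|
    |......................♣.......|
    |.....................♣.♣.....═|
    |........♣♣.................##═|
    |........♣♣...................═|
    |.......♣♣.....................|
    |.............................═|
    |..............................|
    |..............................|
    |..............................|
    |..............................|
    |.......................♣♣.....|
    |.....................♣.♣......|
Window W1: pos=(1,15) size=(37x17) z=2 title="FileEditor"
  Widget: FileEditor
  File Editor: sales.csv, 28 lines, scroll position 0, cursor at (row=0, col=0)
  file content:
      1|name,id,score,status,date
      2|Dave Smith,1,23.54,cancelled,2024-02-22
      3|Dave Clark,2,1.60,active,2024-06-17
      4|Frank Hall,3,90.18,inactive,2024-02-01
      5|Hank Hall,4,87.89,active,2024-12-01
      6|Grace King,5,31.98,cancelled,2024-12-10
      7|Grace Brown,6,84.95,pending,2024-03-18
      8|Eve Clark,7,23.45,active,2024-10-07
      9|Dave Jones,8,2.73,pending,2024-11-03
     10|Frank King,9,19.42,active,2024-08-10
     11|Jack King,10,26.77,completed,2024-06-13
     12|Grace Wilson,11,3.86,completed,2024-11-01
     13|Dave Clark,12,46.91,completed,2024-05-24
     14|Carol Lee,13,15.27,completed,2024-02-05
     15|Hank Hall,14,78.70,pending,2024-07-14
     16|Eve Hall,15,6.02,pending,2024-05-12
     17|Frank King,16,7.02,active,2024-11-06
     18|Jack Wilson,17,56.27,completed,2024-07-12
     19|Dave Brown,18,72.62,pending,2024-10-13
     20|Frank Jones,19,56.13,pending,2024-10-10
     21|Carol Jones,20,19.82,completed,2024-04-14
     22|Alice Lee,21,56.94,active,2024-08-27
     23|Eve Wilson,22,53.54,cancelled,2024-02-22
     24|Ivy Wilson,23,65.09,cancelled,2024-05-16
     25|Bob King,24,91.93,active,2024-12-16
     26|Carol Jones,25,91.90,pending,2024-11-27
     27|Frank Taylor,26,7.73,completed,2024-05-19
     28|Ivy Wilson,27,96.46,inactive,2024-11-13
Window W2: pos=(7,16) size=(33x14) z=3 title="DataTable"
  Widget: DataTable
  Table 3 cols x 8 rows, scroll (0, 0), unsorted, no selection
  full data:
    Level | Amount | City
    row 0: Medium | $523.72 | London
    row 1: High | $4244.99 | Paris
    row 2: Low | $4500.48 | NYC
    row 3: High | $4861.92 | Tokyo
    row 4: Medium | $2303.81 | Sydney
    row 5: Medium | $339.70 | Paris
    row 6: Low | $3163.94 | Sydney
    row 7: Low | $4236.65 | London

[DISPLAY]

                                                     
                                                     
                                                     
                          ┏━━━━━━━━━━━━━━━━━━━━━━━━━┓
                          ┃ MapNavigator            ┃
                          ┠─────────────────────────┨
                          ┃.........................┃
                          ┃.........................┃
                          ┃.........................┃
                          ┃...................♣.....┃
                          ┃..................♣.♣....┃
                          ┃.....♣♣.....@...........#┃
                          ┃.....♣♣..................┃
                          ┃....♣♣...................┃
                          ┃.........................┃
━━━━━━━━━━━━━━━━━━━━━┓    ┃.........................┃
━━━━━━━━━━━━━━━━━━━━━━━┓  ┗━━━━━━━━━━━━━━━━━━━━━━━━━┛
le                     ┃                             
───────────────────────┨                             
mount  │City           ┃                             
───────┼──────         ┃                             


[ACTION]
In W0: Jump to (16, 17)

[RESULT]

                                                     
                                                     
                                                     
                          ┏━━━━━━━━━━━━━━━━━━━━━━━━━┓
                          ┃ MapNavigator            ┃
                          ┠─────────────────────────┨
                          ┃.........................┃
                          ┃.........................┃
                          ┃.........................┃
                          ┃.........................┃
                          ┃.........................┃
                          ┃............@......♣♣....┃
                          ┃.................♣.♣.....┃
                          ┃                         ┃
                          ┃                         ┃
━━━━━━━━━━━━━━━━━━━━━┓    ┃                         ┃
━━━━━━━━━━━━━━━━━━━━━━━┓  ┗━━━━━━━━━━━━━━━━━━━━━━━━━┛
le                     ┃                             
───────────────────────┨                             
mount  │City           ┃                             
───────┼──────         ┃                             


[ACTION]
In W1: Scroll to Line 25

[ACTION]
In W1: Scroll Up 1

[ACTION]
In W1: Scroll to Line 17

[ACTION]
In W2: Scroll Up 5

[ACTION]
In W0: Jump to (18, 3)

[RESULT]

                                                     
                                                     
                                                     
                          ┏━━━━━━━━━━━━━━━━━━━━━━━━━┓
                          ┃ MapNavigator            ┃
                          ┠─────────────────────────┨
                          ┃                         ┃
                          ┃                         ┃
                          ┃..^.^................... ┃
                          ┃..♣♣♣............~~..... ┃
                          ┃...♣............~~~..... ┃
                          ┃~...........@....~...... ┃
                          ┃.......................═ ┃
                          ┃.......................═ ┃
                          ┃.......................═ ┃
━━━━━━━━━━━━━━━━━━━━━┓    ┃................♣....... ┃
━━━━━━━━━━━━━━━━━━━━━━━┓  ┗━━━━━━━━━━━━━━━━━━━━━━━━━┛
le                     ┃                             
───────────────────────┨                             
mount  │City           ┃                             
───────┼──────         ┃                             


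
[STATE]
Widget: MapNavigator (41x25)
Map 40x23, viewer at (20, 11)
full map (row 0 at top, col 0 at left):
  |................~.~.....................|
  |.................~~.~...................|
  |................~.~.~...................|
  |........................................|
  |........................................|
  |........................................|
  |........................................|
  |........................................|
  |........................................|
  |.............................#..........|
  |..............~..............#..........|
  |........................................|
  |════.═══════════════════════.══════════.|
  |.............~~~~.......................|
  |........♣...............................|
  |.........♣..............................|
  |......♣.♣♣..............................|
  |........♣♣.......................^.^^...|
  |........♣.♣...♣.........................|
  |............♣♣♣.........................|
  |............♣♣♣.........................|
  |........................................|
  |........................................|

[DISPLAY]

                                         
................~.~..................... 
.................~~.~................... 
................~.~.~................... 
........................................ 
........................................ 
........................................ 
........................................ 
........................................ 
........................................ 
.............................#.......... 
..............~..............#.......... 
....................@................... 
════.═══════════════════════.══════════. 
.............~~~~....................... 
........♣............................... 
.........♣.............................. 
......♣.♣♣.............................. 
........♣♣.......................^.^^... 
........♣.♣...♣......................... 
............♣♣♣......................... 
............♣♣♣......................... 
........................................ 
........................................ 
                                         


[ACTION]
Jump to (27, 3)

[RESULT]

                                         
                                         
                                         
                                         
                                         
                                         
                                         
                                         
                                         
.........~.~.....................        
..........~~.~...................        
.........~.~.~...................        
....................@............        
.................................        
.................................        
.................................        
.................................        
.................................        
......................#..........        
.......~..............#..........        
.................................        
═════════════════════.══════════.        
......~~~~.......................        
.♣...............................        
..♣..............................        


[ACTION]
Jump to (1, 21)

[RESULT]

                   ......................
                   ..............~.......
                   ......................
                   ════.═════════════════
                   .............~~~~.....
                   ........♣.............
                   .........♣............
                   ......♣.♣♣............
                   ........♣♣............
                   ........♣.♣...♣.......
                   ............♣♣♣.......
                   ............♣♣♣.......
                   .@....................
                   ......................
                                         
                                         
                                         
                                         
                                         
                                         
                                         
                                         
                                         
                                         
                                         


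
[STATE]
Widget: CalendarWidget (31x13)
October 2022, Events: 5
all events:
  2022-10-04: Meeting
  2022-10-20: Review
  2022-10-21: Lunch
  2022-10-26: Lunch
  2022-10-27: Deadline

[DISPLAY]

          October 2022         
Mo Tu We Th Fr Sa Su           
                1  2           
 3  4*  5  6  7  8  9          
10 11 12 13 14 15 16           
17 18 19 20* 21* 22 23         
24 25 26* 27* 28 29 30         
31                             
                               
                               
                               
                               
                               


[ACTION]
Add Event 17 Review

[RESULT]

          October 2022         
Mo Tu We Th Fr Sa Su           
                1  2           
 3  4*  5  6  7  8  9          
10 11 12 13 14 15 16           
17* 18 19 20* 21* 22 23        
24 25 26* 27* 28 29 30         
31                             
                               
                               
                               
                               
                               


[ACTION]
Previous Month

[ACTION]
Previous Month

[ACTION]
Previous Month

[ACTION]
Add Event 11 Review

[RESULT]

           July 2022           
Mo Tu We Th Fr Sa Su           
             1  2  3           
 4  5  6  7  8  9 10           
11* 12 13 14 15 16 17          
18 19 20 21 22 23 24           
25 26 27 28 29 30 31           
                               
                               
                               
                               
                               
                               


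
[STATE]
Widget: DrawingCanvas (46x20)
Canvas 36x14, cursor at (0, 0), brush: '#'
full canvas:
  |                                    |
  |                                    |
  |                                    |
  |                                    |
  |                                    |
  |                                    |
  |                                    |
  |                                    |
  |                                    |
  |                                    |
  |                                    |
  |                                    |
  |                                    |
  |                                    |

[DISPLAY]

+                                             
                                              
                                              
                                              
                                              
                                              
                                              
                                              
                                              
                                              
                                              
                                              
                                              
                                              
                                              
                                              
                                              
                                              
                                              
                                              


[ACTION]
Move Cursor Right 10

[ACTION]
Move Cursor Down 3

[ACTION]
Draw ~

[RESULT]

                                              
                                              
                                              
          ~                                   
                                              
                                              
                                              
                                              
                                              
                                              
                                              
                                              
                                              
                                              
                                              
                                              
                                              
                                              
                                              
                                              


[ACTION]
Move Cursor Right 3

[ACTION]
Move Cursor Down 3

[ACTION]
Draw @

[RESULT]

                                              
                                              
                                              
          ~                                   
                                              
                                              
             @                                
                                              
                                              
                                              
                                              
                                              
                                              
                                              
                                              
                                              
                                              
                                              
                                              
                                              


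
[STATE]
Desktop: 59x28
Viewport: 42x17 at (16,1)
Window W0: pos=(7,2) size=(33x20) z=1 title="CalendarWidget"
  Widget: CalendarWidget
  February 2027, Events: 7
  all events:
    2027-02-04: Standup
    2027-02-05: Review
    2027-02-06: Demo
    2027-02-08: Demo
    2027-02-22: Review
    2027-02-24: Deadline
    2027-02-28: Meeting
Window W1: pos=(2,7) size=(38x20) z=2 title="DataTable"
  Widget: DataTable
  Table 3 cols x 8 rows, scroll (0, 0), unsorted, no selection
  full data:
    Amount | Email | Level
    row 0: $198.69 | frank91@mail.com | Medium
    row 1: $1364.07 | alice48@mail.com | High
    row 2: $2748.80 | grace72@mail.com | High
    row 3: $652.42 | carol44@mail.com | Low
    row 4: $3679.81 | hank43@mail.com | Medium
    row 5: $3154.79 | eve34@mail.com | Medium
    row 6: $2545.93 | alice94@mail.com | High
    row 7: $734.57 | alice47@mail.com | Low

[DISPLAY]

                                          
━━━━━━━━━━━━━━━━━━━━━━━┓                  
rWidget                ┃                  
───────────────────────┨                  
 February 2027         ┃                  
 Th Fr Sa Su           ┃                  
━━━━━━━━━━━━━━━━━━━━━━━┓                  
                       ┃                  
───────────────────────┨                  
l           │Level     ┃                  
────────────┼──────    ┃                  
k91@mail.com│Medium    ┃                  
e48@mail.com│High      ┃                  
e72@mail.com│High      ┃                  
l44@mail.com│Low       ┃                  
43@mail.com │Medium    ┃                  
4@mail.com  │Medium    ┃                  


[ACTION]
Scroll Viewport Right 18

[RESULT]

                                          
━━━━━━━━━━━━━━━━━━━━━━┓                   
Widget                ┃                   
──────────────────────┨                   
February 2027         ┃                   
Th Fr Sa Su           ┃                   
━━━━━━━━━━━━━━━━━━━━━━┓                   
                      ┃                   
──────────────────────┨                   
           │Level     ┃                   
───────────┼──────    ┃                   
91@mail.com│Medium    ┃                   
48@mail.com│High      ┃                   
72@mail.com│High      ┃                   
44@mail.com│Low       ┃                   
3@mail.com │Medium    ┃                   
@mail.com  │Medium    ┃                   


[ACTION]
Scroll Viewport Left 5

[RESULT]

                                          
━━━━━━━━━━━━━━━━━━━━━━━━━━━┓              
endarWidget                ┃              
───────────────────────────┨              
     February 2027         ┃              
u We Th Fr Sa Su           ┃              
━━━━━━━━━━━━━━━━━━━━━━━━━━━┓              
e                          ┃              
───────────────────────────┨              
Email           │Level     ┃              
────────────────┼──────    ┃              
frank91@mail.com│Medium    ┃              
alice48@mail.com│High      ┃              
grace72@mail.com│High      ┃              
carol44@mail.com│Low       ┃              
hank43@mail.com │Medium    ┃              
eve34@mail.com  │Medium    ┃              


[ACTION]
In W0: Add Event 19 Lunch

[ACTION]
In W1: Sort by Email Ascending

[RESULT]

                                          
━━━━━━━━━━━━━━━━━━━━━━━━━━━┓              
endarWidget                ┃              
───────────────────────────┨              
     February 2027         ┃              
u We Th Fr Sa Su           ┃              
━━━━━━━━━━━━━━━━━━━━━━━━━━━┓              
e                          ┃              
───────────────────────────┨              
Email          ▲│Level     ┃              
────────────────┼──────    ┃              
alice47@mail.com│Low       ┃              
alice48@mail.com│High      ┃              
alice94@mail.com│High      ┃              
carol44@mail.com│Low       ┃              
eve34@mail.com  │Medium    ┃              
frank91@mail.com│Medium    ┃              


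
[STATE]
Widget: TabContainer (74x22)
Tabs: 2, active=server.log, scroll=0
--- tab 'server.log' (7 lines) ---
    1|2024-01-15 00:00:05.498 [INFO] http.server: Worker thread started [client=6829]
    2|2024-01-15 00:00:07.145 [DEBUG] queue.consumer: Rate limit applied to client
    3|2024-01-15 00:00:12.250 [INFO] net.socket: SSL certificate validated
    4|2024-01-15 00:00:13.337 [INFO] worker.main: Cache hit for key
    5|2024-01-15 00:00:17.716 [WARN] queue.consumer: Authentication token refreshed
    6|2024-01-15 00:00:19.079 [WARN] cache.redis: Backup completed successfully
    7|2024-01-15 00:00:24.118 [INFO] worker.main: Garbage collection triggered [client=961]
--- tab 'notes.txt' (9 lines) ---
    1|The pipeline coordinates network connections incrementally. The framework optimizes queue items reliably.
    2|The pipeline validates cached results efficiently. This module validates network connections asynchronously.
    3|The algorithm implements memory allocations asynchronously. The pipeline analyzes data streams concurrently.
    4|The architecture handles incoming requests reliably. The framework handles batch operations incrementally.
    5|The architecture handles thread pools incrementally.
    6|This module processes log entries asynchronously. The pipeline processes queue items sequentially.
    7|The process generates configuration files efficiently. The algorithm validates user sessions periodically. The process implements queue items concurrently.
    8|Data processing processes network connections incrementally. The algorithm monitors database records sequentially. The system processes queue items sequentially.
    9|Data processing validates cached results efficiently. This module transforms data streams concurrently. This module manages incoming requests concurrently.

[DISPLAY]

[server.log]│ notes.txt                                                   
──────────────────────────────────────────────────────────────────────────
2024-01-15 00:00:05.498 [INFO] http.server: Worker thread started [client=
2024-01-15 00:00:07.145 [DEBUG] queue.consumer: Rate limit applied to clie
2024-01-15 00:00:12.250 [INFO] net.socket: SSL certificate validated      
2024-01-15 00:00:13.337 [INFO] worker.main: Cache hit for key             
2024-01-15 00:00:17.716 [WARN] queue.consumer: Authentication token refres
2024-01-15 00:00:19.079 [WARN] cache.redis: Backup completed successfully 
2024-01-15 00:00:24.118 [INFO] worker.main: Garbage collection triggered [
                                                                          
                                                                          
                                                                          
                                                                          
                                                                          
                                                                          
                                                                          
                                                                          
                                                                          
                                                                          
                                                                          
                                                                          
                                                                          


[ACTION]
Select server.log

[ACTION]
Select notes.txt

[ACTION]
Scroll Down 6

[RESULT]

 server.log │[notes.txt]                                                  
──────────────────────────────────────────────────────────────────────────
The process generates configuration files efficiently. The algorithm valid
Data processing processes network connections incrementally. The algorithm
Data processing validates cached results efficiently. This module transfor
                                                                          
                                                                          
                                                                          
                                                                          
                                                                          
                                                                          
                                                                          
                                                                          
                                                                          
                                                                          
                                                                          
                                                                          
                                                                          
                                                                          
                                                                          
                                                                          
                                                                          


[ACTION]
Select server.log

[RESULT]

[server.log]│ notes.txt                                                   
──────────────────────────────────────────────────────────────────────────
2024-01-15 00:00:05.498 [INFO] http.server: Worker thread started [client=
2024-01-15 00:00:07.145 [DEBUG] queue.consumer: Rate limit applied to clie
2024-01-15 00:00:12.250 [INFO] net.socket: SSL certificate validated      
2024-01-15 00:00:13.337 [INFO] worker.main: Cache hit for key             
2024-01-15 00:00:17.716 [WARN] queue.consumer: Authentication token refres
2024-01-15 00:00:19.079 [WARN] cache.redis: Backup completed successfully 
2024-01-15 00:00:24.118 [INFO] worker.main: Garbage collection triggered [
                                                                          
                                                                          
                                                                          
                                                                          
                                                                          
                                                                          
                                                                          
                                                                          
                                                                          
                                                                          
                                                                          
                                                                          
                                                                          


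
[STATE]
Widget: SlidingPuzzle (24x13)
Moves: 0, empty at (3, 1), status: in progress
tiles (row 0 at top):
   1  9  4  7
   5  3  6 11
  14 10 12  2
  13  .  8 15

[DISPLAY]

┌────┬────┬────┬────┐   
│  1 │  9 │  4 │  7 │   
├────┼────┼────┼────┤   
│  5 │  3 │  6 │ 11 │   
├────┼────┼────┼────┤   
│ 14 │ 10 │ 12 │  2 │   
├────┼────┼────┼────┤   
│ 13 │    │  8 │ 15 │   
└────┴────┴────┴────┘   
Moves: 0                
                        
                        
                        


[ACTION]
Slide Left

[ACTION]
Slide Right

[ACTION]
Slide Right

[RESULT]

┌────┬────┬────┬────┐   
│  1 │  9 │  4 │  7 │   
├────┼────┼────┼────┤   
│  5 │  3 │  6 │ 11 │   
├────┼────┼────┼────┤   
│ 14 │ 10 │ 12 │  2 │   
├────┼────┼────┼────┤   
│    │ 13 │  8 │ 15 │   
└────┴────┴────┴────┘   
Moves: 3                
                        
                        
                        


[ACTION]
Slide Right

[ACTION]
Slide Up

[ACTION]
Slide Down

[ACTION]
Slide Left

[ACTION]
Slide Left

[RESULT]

┌────┬────┬────┬────┐   
│  1 │  9 │  4 │  7 │   
├────┼────┼────┼────┤   
│  5 │  3 │  6 │ 11 │   
├────┼────┼────┼────┤   
│ 10 │ 12 │    │  2 │   
├────┼────┼────┼────┤   
│ 14 │ 13 │  8 │ 15 │   
└────┴────┴────┴────┘   
Moves: 6                
                        
                        
                        


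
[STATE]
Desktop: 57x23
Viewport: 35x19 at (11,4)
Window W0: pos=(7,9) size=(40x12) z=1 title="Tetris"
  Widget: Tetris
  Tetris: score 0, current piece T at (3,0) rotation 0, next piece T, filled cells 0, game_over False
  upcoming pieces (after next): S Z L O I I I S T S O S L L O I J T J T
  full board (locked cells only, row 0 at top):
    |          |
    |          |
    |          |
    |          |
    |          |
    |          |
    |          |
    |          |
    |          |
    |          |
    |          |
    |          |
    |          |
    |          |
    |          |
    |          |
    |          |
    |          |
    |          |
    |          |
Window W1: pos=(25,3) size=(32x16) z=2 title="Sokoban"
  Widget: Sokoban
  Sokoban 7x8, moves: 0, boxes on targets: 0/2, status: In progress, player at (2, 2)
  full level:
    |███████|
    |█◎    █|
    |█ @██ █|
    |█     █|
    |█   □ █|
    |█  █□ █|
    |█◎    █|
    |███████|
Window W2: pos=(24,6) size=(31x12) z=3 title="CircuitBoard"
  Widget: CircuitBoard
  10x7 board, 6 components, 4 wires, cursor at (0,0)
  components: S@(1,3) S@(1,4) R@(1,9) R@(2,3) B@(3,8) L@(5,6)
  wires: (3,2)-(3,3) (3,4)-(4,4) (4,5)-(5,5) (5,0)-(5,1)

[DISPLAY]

              ┃ Sokoban            
              ┠────────────────────
             ┏━━━━━━━━━━━━━━━━━━━━━
             ┃ CircuitBoard        
             ┠─────────────────────
━━━━━━━━━━━━━┃   0 1 2 3 4 5 6 7 8 
tris         ┃0  [.]               
─────────────┃                     
       │Next:┃1               S   S
       │ ▒   ┃                     
       │▒▒▒  ┃2               R    
       │     ┃                     
       │     ┃3           · ─ ·   ·
       │     ┗━━━━━━━━━━━━━━━━━━━━━
       │Score:┗━━━━━━━━━━━━━━━━━━━━
       │0                          
━━━━━━━━━━━━━━━━━━━━━━━━━━━━━━━━━━━
                                   
                                   


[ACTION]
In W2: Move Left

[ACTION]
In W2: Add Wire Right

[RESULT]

              ┃ Sokoban            
              ┠────────────────────
             ┏━━━━━━━━━━━━━━━━━━━━━
             ┃ CircuitBoard        
             ┠─────────────────────
━━━━━━━━━━━━━┃   0 1 2 3 4 5 6 7 8 
tris         ┃0  [.]─ ·            
─────────────┃                     
       │Next:┃1               S   S
       │ ▒   ┃                     
       │▒▒▒  ┃2               R    
       │     ┃                     
       │     ┃3           · ─ ·   ·
       │     ┗━━━━━━━━━━━━━━━━━━━━━
       │Score:┗━━━━━━━━━━━━━━━━━━━━
       │0                          
━━━━━━━━━━━━━━━━━━━━━━━━━━━━━━━━━━━
                                   
                                   


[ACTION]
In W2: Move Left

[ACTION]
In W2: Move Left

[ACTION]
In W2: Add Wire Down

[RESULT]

              ┃ Sokoban            
              ┠────────────────────
             ┏━━━━━━━━━━━━━━━━━━━━━
             ┃ CircuitBoard        
             ┠─────────────────────
━━━━━━━━━━━━━┃   0 1 2 3 4 5 6 7 8 
tris         ┃0  [.]─ ·            
─────────────┃    │                
       │Next:┃1   ·           S   S
       │ ▒   ┃                     
       │▒▒▒  ┃2               R    
       │     ┃                     
       │     ┃3           · ─ ·   ·
       │     ┗━━━━━━━━━━━━━━━━━━━━━
       │Score:┗━━━━━━━━━━━━━━━━━━━━
       │0                          
━━━━━━━━━━━━━━━━━━━━━━━━━━━━━━━━━━━
                                   
                                   


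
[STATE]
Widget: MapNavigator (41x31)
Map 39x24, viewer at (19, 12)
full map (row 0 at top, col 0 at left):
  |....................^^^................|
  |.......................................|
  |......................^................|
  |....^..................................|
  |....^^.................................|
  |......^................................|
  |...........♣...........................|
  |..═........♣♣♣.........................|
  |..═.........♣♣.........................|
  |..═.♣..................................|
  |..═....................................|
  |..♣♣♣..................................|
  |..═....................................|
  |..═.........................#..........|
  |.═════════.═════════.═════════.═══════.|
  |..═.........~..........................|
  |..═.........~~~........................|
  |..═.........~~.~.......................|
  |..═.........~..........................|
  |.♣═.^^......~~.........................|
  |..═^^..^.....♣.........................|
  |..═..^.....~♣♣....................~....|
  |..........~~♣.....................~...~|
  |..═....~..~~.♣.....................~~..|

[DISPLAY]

                                         
                                         
                                         
 ....................^^^................ 
 ....................................... 
 ......................^................ 
 ....^.................................. 
 ....^^................................. 
 ......^................................ 
 ...........♣........................... 
 ..═........♣♣♣......................... 
 ..═.........♣♣......................... 
 ..═.♣.................................. 
 ..═.................................... 
 ..♣♣♣.................................. 
 ..═................@................... 
 ..═.........................#.......... 
 .═════════.═════════.═════════.═══════. 
 ..═.........~.......................... 
 ..═.........~~~........................ 
 ..═.........~~.~....................... 
 ..═.........~.......................... 
 .♣═.^^......~~......................... 
 ..═^^..^.....♣......................... 
 ..═..^.....~♣♣....................~.... 
 ..........~~♣.....................~...~ 
 ..═....~..~~.♣.....................~~.. 
                                         
                                         
                                         
                                         


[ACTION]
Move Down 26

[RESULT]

 ..═.........♣♣......................... 
 ..═.♣.................................. 
 ..═.................................... 
 ..♣♣♣.................................. 
 ..═.................................... 
 ..═.........................#.......... 
 .═════════.═════════.═════════.═══════. 
 ..═.........~.......................... 
 ..═.........~~~........................ 
 ..═.........~~.~....................... 
 ..═.........~.......................... 
 .♣═.^^......~~......................... 
 ..═^^..^.....♣......................... 
 ..═..^.....~♣♣....................~.... 
 ..........~~♣.....................~...~ 
 ..═....~..~~.♣.....@...............~~.. 
                                         
                                         
                                         
                                         
                                         
                                         
                                         
                                         
                                         
                                         
                                         
                                         
                                         
                                         
                                         


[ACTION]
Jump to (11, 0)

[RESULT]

                                         
                                         
                                         
                                         
                                         
                                         
                                         
                                         
                                         
                                         
                                         
                                         
                                         
                                         
                                         
         ...........@........^^^.........
         ................................
         ......................^.........
         ....^...........................
         ....^^..........................
         ......^.........................
         ...........♣....................
         ..═........♣♣♣..................
         ..═.........♣♣..................
         ..═.♣...........................
         ..═.............................
         ..♣♣♣...........................
         ..═.............................
         ..═.........................#...
         .═════════.═════════.═════════.═
         ..═.........~...................


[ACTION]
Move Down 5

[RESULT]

                                         
                                         
                                         
                                         
                                         
                                         
                                         
                                         
                                         
                                         
         ....................^^^.........
         ................................
         ......................^.........
         ....^...........................
         ....^^..........................
         ......^....@....................
         ...........♣....................
         ..═........♣♣♣..................
         ..═.........♣♣..................
         ..═.♣...........................
         ..═.............................
         ..♣♣♣...........................
         ..═.............................
         ..═.........................#...
         .═════════.═════════.═════════.═
         ..═.........~...................
         ..═.........~~~.................
         ..═.........~~.~................
         ..═.........~...................
         .♣═.^^......~~..................
         ..═^^..^.....♣..................
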